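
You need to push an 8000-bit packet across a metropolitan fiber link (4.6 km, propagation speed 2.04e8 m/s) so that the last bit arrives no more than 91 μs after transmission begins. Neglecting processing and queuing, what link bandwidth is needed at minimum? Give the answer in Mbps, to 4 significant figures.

Propagation delay = 4600 / 204000000 = 22.549 μs.
Transmission budget = 91 − 22.549 = 68.451 μs.
R ≥ L / t_tx = 8000 bits / 6.8451e-05 s = 116.9 Mbps.

116.9 Mbps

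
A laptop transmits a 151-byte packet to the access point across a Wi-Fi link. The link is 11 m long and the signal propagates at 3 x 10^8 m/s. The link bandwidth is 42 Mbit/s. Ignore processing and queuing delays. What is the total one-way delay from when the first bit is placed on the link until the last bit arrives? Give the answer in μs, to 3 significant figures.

28.8 μs

L = 151 × 8 = 1208 bits.
Transmission delay = L/R = 1208 / 42000000 = 28.7619 μs.
Propagation delay = d/s = 11 m / 300000000 m/s = 0.0366667 μs.
Total = 28.8 μs.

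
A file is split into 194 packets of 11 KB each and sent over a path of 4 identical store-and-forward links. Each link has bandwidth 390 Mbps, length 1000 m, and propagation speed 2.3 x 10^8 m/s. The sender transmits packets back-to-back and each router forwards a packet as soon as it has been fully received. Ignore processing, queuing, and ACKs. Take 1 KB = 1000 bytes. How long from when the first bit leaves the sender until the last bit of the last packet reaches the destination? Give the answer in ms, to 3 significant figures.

Per-hop transmission t_tx = L/R = 88000/390000000 = 0.225641 ms.
Per-hop propagation t_prop = 1000/2.3e+08 = 0.00434783 ms.
Pipeline fill: first packet needs 4·t_tx to clear all hops; remaining 193 packets each add one t_tx.
Total = (4+194-1)·t_tx + 4·t_prop = 197·0.225641 + 4·0.00434783 = 44.5 ms.

44.5 ms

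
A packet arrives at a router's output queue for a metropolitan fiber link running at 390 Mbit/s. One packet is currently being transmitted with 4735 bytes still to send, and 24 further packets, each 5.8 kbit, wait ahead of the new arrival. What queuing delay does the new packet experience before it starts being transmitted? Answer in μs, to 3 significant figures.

Each queued packet: L/R = 5800/390000000 = 14.8718 μs.
24 queued → 356.923 μs.
Plus remaining 37880 bits of current packet: 97.1282 μs.
Queuing delay = 454 μs.

454 μs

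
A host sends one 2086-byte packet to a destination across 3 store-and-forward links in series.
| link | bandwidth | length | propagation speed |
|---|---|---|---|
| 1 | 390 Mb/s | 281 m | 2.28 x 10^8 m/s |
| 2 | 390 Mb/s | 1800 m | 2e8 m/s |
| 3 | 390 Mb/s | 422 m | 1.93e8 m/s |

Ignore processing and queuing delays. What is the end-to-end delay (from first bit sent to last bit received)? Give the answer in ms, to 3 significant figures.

L = 2086 × 8 = 16688 bits.
Transmission delay per hop = L/R = 16688/390000000 = 0.0427897 ms; 3 hops → 0.128369 ms.
Propagation delays (d/s per hop): 0.00123246, 0.009, 0.00218653 ms; sum = 0.012419 ms.
End-to-end = 0.141 ms.

0.141 ms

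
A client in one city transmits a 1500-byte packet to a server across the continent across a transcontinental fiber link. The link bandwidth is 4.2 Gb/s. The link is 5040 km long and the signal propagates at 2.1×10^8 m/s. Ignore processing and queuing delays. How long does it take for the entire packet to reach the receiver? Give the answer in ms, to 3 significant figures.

24.0 ms

L = 1500 × 8 = 12000 bits.
Transmission delay = L/R = 12000 / 4200000000 = 0.00285714 ms.
Propagation delay = d/s = 5040000 m / 210000000 m/s = 24 ms.
Total = 24.0 ms.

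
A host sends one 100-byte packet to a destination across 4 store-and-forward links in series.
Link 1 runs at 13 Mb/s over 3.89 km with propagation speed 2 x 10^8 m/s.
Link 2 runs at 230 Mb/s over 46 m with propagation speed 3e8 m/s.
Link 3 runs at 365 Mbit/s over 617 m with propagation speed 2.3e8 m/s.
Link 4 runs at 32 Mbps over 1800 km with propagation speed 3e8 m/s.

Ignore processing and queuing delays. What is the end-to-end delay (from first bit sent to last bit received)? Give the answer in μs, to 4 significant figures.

6114 μs

L = 100 × 8 = 800 bits.
Transmission delays (L/R per hop): 61.5385, 3.47826, 2.19178, 25 μs; sum = 92.2085 μs.
Propagation delays (d/s per hop): 19.45, 0.153333, 2.68261, 6000 μs; sum = 6022.29 μs.
End-to-end = 6114 μs.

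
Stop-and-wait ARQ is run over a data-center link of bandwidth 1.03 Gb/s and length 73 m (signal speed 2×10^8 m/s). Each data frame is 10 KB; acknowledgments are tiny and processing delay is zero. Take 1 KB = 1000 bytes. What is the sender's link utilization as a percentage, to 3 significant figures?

t_tx = L/R = 80000/1030000000 = 7.76699e-05 s.
t_prop = 73/200000000 = 3.65e-07 s; RTT = 7.3e-07 s.
Cycle = t_tx + RTT = 7.83999e-05 s.
Utilization = t_tx / cycle = 7.76699e-05/7.83999e-05 = 99.1 %.

99.1 %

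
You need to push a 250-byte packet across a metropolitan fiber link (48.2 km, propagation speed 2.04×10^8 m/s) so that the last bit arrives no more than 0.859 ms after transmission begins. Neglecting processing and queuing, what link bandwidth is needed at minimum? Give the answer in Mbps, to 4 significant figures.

3.212 Mbps

L = 2000 bits.
Propagation delay = 48200 / 204000000 = 0.236275 ms.
Transmission budget = 0.859 − 0.236275 = 0.622725 ms.
R ≥ L / t_tx = 2000 bits / 0.000622725 s = 3.212 Mbps.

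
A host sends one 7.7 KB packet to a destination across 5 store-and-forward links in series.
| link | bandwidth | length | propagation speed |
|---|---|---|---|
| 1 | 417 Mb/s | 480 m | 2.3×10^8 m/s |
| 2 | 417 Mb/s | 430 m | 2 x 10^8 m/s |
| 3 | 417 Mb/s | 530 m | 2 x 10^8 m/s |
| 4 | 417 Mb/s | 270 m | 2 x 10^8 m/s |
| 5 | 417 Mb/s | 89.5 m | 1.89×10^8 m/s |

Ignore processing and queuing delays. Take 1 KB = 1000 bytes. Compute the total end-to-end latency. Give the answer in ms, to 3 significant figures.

L = 61600 bits.
Transmission delay per hop = L/R = 61600/417000000 = 0.147722 ms; 5 hops → 0.738609 ms.
Propagation delays (d/s per hop): 0.00208696, 0.00215, 0.00265, 0.00135, 0.000473545 ms; sum = 0.0087105 ms.
End-to-end = 0.747 ms.

0.747 ms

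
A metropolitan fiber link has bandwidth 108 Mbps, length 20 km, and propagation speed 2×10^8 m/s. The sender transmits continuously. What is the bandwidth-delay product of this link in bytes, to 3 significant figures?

Propagation delay = 20000 / 200000000 = 0.0001 s.
BDP = R × t_prop = 108000000 × 0.0001 = 10800 bits.
In bytes: 10800/8 = 1350 bytes.

1350 bytes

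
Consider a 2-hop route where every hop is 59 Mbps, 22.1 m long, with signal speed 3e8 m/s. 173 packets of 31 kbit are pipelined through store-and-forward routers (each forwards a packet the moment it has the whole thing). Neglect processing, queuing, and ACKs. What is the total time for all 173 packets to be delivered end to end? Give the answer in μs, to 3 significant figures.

Per-hop transmission t_tx = L/R = 31000/59000000 = 525.424 μs.
Per-hop propagation t_prop = 22.1/300000000 = 0.0736667 μs.
Pipeline fill: first packet needs 2·t_tx to clear all hops; remaining 172 packets each add one t_tx.
Total = (2+173-1)·t_tx + 2·t_prop = 174·525.424 + 2·0.0736667 = 91400 μs.

91400 μs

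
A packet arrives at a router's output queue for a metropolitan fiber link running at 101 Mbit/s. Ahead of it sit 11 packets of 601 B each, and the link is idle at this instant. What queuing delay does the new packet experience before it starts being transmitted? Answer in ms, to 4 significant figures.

Each queued packet: L/R = 4808/101000000 = 0.047604 ms.
11 queued → 0.523644 ms.
Queuing delay = 0.5236 ms.

0.5236 ms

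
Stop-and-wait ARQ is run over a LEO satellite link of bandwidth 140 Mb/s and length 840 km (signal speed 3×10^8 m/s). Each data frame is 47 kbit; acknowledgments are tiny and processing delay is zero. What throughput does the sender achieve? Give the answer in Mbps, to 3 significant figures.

7.92 Mbps

t_tx = L/R = 47000/140000000 = 0.000335714 s.
t_prop = 840000/300000000 = 0.0028 s; RTT = 0.0056 s.
Cycle = t_tx + RTT = 0.00593571 s.
Throughput = L / cycle = 47000 / 0.00593571 = 7.92 Mbps.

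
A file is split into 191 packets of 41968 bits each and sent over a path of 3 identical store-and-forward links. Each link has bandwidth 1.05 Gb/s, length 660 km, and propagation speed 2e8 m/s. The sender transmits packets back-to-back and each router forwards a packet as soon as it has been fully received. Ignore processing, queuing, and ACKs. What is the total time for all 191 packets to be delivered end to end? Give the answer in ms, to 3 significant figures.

17.6 ms

Per-hop transmission t_tx = L/R = 41968/1050000000 = 0.0399695 ms.
Per-hop propagation t_prop = 660000/200000000 = 3.3 ms.
Pipeline fill: first packet needs 3·t_tx to clear all hops; remaining 190 packets each add one t_tx.
Total = (3+191-1)·t_tx + 3·t_prop = 193·0.0399695 + 3·3.3 = 17.6 ms.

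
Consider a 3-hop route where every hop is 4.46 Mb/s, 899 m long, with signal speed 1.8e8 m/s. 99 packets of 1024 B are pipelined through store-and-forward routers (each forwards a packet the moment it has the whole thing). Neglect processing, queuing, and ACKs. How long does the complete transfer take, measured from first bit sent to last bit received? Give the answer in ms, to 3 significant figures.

186 ms

Per-hop transmission t_tx = L/R = 8192/4460000 = 1.83677 ms.
Per-hop propagation t_prop = 899/180000000 = 0.00499444 ms.
Pipeline fill: first packet needs 3·t_tx to clear all hops; remaining 98 packets each add one t_tx.
Total = (3+99-1)·t_tx + 3·t_prop = 101·1.83677 + 3·0.00499444 = 186 ms.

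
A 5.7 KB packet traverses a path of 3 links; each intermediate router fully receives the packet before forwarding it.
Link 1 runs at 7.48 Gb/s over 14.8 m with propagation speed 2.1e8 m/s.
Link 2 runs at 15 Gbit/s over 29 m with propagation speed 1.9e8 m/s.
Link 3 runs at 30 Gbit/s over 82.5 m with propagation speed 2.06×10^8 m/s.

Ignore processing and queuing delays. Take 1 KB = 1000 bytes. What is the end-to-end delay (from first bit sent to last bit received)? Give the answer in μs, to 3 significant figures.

11.3 μs

L = 45600 bits.
Transmission delays (L/R per hop): 6.09626, 3.04, 1.52 μs; sum = 10.6563 μs.
Propagation delays (d/s per hop): 0.0704762, 0.152632, 0.400485 μs; sum = 0.623593 μs.
End-to-end = 11.3 μs.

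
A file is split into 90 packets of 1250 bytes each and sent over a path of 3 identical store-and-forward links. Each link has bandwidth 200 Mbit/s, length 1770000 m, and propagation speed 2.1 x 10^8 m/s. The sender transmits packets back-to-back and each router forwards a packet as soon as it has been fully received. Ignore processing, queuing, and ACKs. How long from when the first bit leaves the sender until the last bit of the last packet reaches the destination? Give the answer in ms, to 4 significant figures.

29.89 ms

Per-hop transmission t_tx = L/R = 10000/200000000 = 0.05 ms.
Per-hop propagation t_prop = 1770000/210000000 = 8.42857 ms.
Pipeline fill: first packet needs 3·t_tx to clear all hops; remaining 89 packets each add one t_tx.
Total = (3+90-1)·t_tx + 3·t_prop = 92·0.05 + 3·8.42857 = 29.89 ms.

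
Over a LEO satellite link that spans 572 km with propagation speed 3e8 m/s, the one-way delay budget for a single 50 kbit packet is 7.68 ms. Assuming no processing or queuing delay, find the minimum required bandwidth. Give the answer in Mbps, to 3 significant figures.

8.66 Mbps

Propagation delay = 572000 / 300000000 = 1.90667 ms.
Transmission budget = 7.68 − 1.90667 = 5.77333 ms.
R ≥ L / t_tx = 50000 bits / 0.00577333 s = 8.66 Mbps.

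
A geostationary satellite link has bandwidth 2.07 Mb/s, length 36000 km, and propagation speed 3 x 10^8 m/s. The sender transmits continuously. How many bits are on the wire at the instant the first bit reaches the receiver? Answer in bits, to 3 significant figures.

Propagation delay = 36000000 / 300000000 = 0.12 s.
BDP = R × t_prop = 2.07e+06 × 0.12 = 248400 bits.

248000 bits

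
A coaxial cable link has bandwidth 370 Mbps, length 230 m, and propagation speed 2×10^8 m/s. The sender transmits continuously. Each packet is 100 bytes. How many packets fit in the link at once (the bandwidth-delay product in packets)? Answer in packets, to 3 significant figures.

0.532 packets

Propagation delay = 230 / 200000000 = 1.15e-06 s.
BDP = R × t_prop = 370000000 × 1.15e-06 = 425.5 bits.
In packets of 800 bits: 0.532 packets.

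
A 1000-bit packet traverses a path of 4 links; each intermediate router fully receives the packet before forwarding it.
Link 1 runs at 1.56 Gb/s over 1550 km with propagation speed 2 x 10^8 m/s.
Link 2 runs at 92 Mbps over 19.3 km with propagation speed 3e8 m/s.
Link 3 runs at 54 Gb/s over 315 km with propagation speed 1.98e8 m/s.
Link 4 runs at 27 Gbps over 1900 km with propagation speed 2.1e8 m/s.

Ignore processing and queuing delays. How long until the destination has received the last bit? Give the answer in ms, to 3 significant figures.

18.5 ms

Transmission delays (L/R per hop): 0.000641026, 0.0108696, 1.85185e-05, 3.7037e-05 ms; sum = 0.0115661 ms.
Propagation delays (d/s per hop): 7.75, 0.0643333, 1.59091, 9.04762 ms; sum = 18.4529 ms.
End-to-end = 18.5 ms.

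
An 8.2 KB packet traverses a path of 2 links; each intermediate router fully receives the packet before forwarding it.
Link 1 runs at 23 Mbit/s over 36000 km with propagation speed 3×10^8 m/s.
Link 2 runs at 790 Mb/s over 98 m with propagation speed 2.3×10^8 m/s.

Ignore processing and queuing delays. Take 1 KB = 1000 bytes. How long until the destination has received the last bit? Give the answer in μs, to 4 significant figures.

L = 65600 bits.
Transmission delays (L/R per hop): 2852.17, 83.038 μs; sum = 2935.21 μs.
Propagation delays (d/s per hop): 120000, 0.426087 μs; sum = 120000 μs.
End-to-end = 122900 μs.

122900 μs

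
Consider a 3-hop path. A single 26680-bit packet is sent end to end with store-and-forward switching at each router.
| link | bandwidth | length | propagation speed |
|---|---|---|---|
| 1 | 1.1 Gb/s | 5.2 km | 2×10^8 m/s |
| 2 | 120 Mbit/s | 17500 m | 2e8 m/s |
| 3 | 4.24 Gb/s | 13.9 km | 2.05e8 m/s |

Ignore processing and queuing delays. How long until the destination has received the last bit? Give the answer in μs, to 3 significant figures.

434 μs

Transmission delays (L/R per hop): 24.2545, 222.333, 6.29245 μs; sum = 252.88 μs.
Propagation delays (d/s per hop): 26, 87.5, 67.8049 μs; sum = 181.305 μs.
End-to-end = 434 μs.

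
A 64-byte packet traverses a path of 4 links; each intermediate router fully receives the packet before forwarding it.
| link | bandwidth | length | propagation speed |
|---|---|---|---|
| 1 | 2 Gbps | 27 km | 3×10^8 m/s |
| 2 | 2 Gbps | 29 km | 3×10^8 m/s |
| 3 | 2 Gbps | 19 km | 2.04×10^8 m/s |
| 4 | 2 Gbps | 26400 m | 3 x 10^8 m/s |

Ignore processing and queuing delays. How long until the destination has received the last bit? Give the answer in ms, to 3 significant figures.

L = 64 × 8 = 512 bits.
Transmission delay per hop = L/R = 512/2000000000 = 0.000256 ms; 4 hops → 0.001024 ms.
Propagation delays (d/s per hop): 0.09, 0.0966667, 0.0931373, 0.088 ms; sum = 0.367804 ms.
End-to-end = 0.369 ms.

0.369 ms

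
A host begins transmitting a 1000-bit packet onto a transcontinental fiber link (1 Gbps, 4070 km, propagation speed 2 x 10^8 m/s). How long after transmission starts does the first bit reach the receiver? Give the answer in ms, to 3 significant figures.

First bit experiences only propagation delay: d/s = 4070000/200000000 = 20.4 ms.

20.4 ms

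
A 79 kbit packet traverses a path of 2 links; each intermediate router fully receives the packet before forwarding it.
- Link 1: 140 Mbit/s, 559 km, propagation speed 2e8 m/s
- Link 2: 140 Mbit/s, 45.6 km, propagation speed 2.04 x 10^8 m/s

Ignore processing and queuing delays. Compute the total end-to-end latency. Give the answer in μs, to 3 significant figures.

4150 μs

L = 79000 bits.
Transmission delay per hop = L/R = 79000/140000000 = 564.286 μs; 2 hops → 1128.57 μs.
Propagation delays (d/s per hop): 2795, 223.529 μs; sum = 3018.53 μs.
End-to-end = 4150 μs.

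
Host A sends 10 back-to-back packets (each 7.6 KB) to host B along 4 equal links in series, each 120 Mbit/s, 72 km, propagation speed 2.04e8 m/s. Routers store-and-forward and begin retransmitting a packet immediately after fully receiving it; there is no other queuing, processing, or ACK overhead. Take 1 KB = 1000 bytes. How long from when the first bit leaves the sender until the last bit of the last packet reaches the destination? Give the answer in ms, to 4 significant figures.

7.998 ms

Per-hop transmission t_tx = L/R = 60800/120000000 = 0.506667 ms.
Per-hop propagation t_prop = 72000/204000000 = 0.352941 ms.
Pipeline fill: first packet needs 4·t_tx to clear all hops; remaining 9 packets each add one t_tx.
Total = (4+10-1)·t_tx + 4·t_prop = 13·0.506667 + 4·0.352941 = 7.998 ms.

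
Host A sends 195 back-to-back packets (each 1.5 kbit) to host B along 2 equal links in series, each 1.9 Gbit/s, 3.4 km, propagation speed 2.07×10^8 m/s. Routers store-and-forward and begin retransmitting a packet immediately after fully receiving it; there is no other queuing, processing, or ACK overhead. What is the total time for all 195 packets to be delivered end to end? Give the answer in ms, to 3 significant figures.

0.188 ms

Per-hop transmission t_tx = L/R = 1500/1900000000 = 0.000789474 ms.
Per-hop propagation t_prop = 3400/2.07e+08 = 0.0164251 ms.
Pipeline fill: first packet needs 2·t_tx to clear all hops; remaining 194 packets each add one t_tx.
Total = (2+195-1)·t_tx + 2·t_prop = 196·0.000789474 + 2·0.0164251 = 0.188 ms.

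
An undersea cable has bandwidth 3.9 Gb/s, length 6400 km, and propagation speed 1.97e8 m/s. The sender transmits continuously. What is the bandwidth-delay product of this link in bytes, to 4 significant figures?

15840000 bytes

Propagation delay = 6400000 / 197000000 = 0.0324873 s.
BDP = R × t_prop = 3900000000 × 0.0324873 = 126701000 bits.
In bytes: 126701000/8 = 15840000 bytes.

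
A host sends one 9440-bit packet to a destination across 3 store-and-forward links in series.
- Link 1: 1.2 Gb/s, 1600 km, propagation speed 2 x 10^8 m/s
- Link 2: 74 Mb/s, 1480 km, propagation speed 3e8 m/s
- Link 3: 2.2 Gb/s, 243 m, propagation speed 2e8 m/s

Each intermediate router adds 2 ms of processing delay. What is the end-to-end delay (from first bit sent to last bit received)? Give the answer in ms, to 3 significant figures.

17.1 ms

Transmission delays (L/R per hop): 0.00786667, 0.127568, 0.00429091 ms; sum = 0.139725 ms.
Propagation delays (d/s per hop): 8, 4.93333, 0.001215 ms; sum = 12.9345 ms.
Processing at 2 router(s): 2 × 2 ms = 4 ms.
End-to-end = 17.1 ms.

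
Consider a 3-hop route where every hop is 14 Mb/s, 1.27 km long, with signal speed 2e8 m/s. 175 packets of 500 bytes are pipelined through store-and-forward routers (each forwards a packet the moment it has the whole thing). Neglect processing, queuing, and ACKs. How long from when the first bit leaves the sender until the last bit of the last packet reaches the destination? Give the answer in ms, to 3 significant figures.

Per-hop transmission t_tx = L/R = 4000/14000000 = 0.285714 ms.
Per-hop propagation t_prop = 1270/200000000 = 0.00635 ms.
Pipeline fill: first packet needs 3·t_tx to clear all hops; remaining 174 packets each add one t_tx.
Total = (3+175-1)·t_tx + 3·t_prop = 177·0.285714 + 3·0.00635 = 50.6 ms.

50.6 ms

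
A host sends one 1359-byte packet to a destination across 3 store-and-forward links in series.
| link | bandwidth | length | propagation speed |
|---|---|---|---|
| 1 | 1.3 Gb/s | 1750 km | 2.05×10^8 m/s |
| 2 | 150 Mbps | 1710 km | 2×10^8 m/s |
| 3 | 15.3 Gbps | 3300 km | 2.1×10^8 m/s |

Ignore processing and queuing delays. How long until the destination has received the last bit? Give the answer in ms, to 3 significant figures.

L = 1359 × 8 = 10872 bits.
Transmission delays (L/R per hop): 0.00836308, 0.07248, 0.000710588 ms; sum = 0.0815537 ms.
Propagation delays (d/s per hop): 8.53659, 8.55, 15.7143 ms; sum = 32.8009 ms.
End-to-end = 32.9 ms.

32.9 ms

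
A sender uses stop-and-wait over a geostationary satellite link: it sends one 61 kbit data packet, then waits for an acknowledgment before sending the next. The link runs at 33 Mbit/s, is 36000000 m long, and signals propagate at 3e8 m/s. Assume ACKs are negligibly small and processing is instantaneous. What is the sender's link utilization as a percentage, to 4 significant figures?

0.7643 %

t_tx = L/R = 61000/33000000 = 0.00184848 s.
t_prop = 36000000/300000000 = 0.12 s; RTT = 0.24 s.
Cycle = t_tx + RTT = 0.241848 s.
Utilization = t_tx / cycle = 0.00184848/0.241848 = 0.7643 %.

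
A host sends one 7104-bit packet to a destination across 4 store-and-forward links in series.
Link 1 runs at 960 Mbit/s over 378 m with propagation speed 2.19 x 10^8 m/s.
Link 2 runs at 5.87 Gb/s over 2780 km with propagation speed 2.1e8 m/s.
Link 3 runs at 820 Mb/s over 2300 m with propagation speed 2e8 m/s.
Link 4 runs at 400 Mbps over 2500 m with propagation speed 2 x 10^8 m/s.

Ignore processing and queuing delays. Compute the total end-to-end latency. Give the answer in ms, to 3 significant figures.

13.3 ms

Transmission delays (L/R per hop): 0.0074, 0.00121022, 0.00866341, 0.01776 ms; sum = 0.0350336 ms.
Propagation delays (d/s per hop): 0.00172603, 13.2381, 0.0115, 0.0125 ms; sum = 13.2638 ms.
End-to-end = 13.3 ms.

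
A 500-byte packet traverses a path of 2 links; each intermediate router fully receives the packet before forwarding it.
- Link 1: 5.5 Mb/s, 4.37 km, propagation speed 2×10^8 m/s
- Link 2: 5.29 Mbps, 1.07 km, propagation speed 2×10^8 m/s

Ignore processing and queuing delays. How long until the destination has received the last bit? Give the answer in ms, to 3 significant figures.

L = 500 × 8 = 4000 bits.
Transmission delays (L/R per hop): 0.727273, 0.756144 ms; sum = 1.48342 ms.
Propagation delays (d/s per hop): 0.02185, 0.00535 ms; sum = 0.0272 ms.
End-to-end = 1.51 ms.

1.51 ms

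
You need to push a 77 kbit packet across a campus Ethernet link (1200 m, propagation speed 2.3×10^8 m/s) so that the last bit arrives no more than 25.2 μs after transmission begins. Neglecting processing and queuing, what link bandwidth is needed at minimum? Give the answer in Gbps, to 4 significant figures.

3.853 Gbps

Propagation delay = 1200 / 2.3e+08 = 5.21739 μs.
Transmission budget = 25.2 − 5.21739 = 19.9826 μs.
R ≥ L / t_tx = 77000 bits / 1.99826e-05 s = 3.853 Gbps.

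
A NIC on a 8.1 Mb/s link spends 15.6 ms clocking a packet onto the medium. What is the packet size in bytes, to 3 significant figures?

L = R × t_tx = 8100000 b/s × 0.0156 s = 126360 bits.
In bytes: 126360 / 8 = 15800 bytes.

15800 bytes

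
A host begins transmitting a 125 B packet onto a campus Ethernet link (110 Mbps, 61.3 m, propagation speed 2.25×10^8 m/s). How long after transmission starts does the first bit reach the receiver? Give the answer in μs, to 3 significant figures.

First bit experiences only propagation delay: d/s = 61.3/225000000 = 0.272 μs.

0.272 μs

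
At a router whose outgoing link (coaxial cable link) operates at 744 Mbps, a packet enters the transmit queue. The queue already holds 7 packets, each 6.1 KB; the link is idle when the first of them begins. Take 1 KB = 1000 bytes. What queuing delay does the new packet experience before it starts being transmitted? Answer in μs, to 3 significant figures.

Each queued packet: L/R = 48800/744000000 = 65.5914 μs.
7 queued → 459.14 μs.
Queuing delay = 459 μs.

459 μs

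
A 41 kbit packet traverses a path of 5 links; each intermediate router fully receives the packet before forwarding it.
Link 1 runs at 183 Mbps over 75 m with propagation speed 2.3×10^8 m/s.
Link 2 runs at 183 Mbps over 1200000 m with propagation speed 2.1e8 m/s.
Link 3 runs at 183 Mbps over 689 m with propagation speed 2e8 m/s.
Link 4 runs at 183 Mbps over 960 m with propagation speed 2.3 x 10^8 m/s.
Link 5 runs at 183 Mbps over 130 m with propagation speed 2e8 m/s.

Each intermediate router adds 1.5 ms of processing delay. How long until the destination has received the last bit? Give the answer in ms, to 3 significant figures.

12.8 ms

L = 41000 bits.
Transmission delay per hop = L/R = 41000/183000000 = 0.224044 ms; 5 hops → 1.12022 ms.
Propagation delays (d/s per hop): 0.000326087, 5.71429, 0.003445, 0.00417391, 0.00065 ms; sum = 5.72288 ms.
Processing at 4 router(s): 4 × 1.5 ms = 6 ms.
End-to-end = 12.8 ms.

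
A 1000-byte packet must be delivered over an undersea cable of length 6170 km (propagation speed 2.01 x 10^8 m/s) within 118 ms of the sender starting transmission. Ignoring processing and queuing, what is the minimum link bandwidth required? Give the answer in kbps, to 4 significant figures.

91.63 kbps

L = 8000 bits.
Propagation delay = 6170000 / 2.01e+08 = 30.6965 ms.
Transmission budget = 118 − 30.6965 = 87.3035 ms.
R ≥ L / t_tx = 8000 bits / 0.0873035 s = 91.63 kbps.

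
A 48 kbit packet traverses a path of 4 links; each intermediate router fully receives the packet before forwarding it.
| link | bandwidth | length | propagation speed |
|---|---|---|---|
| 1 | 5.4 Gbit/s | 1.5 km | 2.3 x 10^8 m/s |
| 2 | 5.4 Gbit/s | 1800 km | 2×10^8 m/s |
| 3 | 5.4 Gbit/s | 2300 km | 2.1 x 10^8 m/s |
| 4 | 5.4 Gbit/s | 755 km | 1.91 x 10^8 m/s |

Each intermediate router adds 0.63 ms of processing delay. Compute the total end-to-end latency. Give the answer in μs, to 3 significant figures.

L = 48000 bits.
Transmission delay per hop = L/R = 48000/5400000000 = 8.88889 μs; 4 hops → 35.5556 μs.
Propagation delays (d/s per hop): 6.52174, 9000, 10952.4, 3952.88 μs; sum = 23911.8 μs.
Processing at 3 router(s): 3 × 0.63 ms = 1890 μs.
End-to-end = 25800 μs.

25800 μs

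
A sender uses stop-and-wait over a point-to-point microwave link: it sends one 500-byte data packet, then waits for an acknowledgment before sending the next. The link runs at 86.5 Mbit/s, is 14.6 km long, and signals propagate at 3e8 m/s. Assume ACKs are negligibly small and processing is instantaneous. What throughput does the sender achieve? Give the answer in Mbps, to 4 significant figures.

t_tx = L/R = 4000/86500000 = 4.62428e-05 s.
t_prop = 14600/300000000 = 4.86667e-05 s; RTT = 9.73333e-05 s.
Cycle = t_tx + RTT = 0.000143576 s.
Throughput = L / cycle = 4000 / 0.000143576 = 27.86 Mbps.

27.86 Mbps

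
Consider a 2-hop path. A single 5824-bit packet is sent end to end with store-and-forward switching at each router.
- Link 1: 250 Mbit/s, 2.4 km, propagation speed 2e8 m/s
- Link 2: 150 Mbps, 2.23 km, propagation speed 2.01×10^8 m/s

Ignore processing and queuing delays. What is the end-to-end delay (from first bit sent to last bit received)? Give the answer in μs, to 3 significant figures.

Transmission delays (L/R per hop): 23.296, 38.8267 μs; sum = 62.1227 μs.
Propagation delays (d/s per hop): 12, 11.0945 μs; sum = 23.0945 μs.
End-to-end = 85.2 μs.

85.2 μs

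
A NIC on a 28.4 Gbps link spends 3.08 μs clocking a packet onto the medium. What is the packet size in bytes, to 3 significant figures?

L = R × t_tx = 28400000000 b/s × 3.08e-06 s = 87472 bits.
In bytes: 87472 / 8 = 10900 bytes.

10900 bytes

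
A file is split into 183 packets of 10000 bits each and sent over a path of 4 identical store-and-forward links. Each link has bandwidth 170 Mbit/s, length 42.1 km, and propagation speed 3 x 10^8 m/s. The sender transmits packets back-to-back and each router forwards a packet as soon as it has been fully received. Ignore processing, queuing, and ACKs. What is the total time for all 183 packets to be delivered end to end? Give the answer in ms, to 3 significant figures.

Per-hop transmission t_tx = L/R = 10000/170000000 = 0.0588235 ms.
Per-hop propagation t_prop = 42100/300000000 = 0.140333 ms.
Pipeline fill: first packet needs 4·t_tx to clear all hops; remaining 182 packets each add one t_tx.
Total = (4+183-1)·t_tx + 4·t_prop = 186·0.0588235 + 4·0.140333 = 11.5 ms.

11.5 ms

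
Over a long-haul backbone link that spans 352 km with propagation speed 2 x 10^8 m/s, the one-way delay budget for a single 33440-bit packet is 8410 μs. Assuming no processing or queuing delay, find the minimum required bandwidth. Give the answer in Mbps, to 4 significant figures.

Propagation delay = 352000 / 200000000 = 1760 μs.
Transmission budget = 8410 − 1760 = 6650 μs.
R ≥ L / t_tx = 33440 bits / 0.00665 s = 5.029 Mbps.

5.029 Mbps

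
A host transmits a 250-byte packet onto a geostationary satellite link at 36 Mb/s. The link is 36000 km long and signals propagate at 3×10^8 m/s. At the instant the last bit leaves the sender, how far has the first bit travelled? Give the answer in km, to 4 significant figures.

16.67 km

t_tx = L/R = 2000/36000000 = 5.55556e-05 s.
Distance = s × t_tx = 300000000 × 5.55556e-05 = 16.67 km.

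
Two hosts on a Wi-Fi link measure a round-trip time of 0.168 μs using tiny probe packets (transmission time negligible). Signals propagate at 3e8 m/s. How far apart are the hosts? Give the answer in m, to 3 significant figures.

25.2 m

One-way propagation = RTT/2 = 0.084 μs.
d = s × t = 300000000 × 8.4e-08 = 25.2 m.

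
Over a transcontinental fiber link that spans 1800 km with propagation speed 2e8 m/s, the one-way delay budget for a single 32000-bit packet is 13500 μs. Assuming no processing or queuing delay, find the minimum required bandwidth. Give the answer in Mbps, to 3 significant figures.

Propagation delay = 1800000 / 200000000 = 9000 μs.
Transmission budget = 13500 − 9000 = 4500 μs.
R ≥ L / t_tx = 32000 bits / 0.0045 s = 7.11 Mbps.

7.11 Mbps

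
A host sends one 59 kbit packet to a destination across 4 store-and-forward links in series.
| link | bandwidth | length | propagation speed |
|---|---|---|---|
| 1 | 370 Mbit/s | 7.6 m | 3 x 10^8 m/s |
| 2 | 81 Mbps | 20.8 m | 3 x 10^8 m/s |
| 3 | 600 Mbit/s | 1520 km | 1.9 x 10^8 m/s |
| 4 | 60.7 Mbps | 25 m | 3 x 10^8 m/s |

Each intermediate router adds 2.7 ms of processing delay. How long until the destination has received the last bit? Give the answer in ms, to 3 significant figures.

18.1 ms

L = 59000 bits.
Transmission delays (L/R per hop): 0.159459, 0.728395, 0.0983333, 0.971993 ms; sum = 1.95818 ms.
Propagation delays (d/s per hop): 2.53333e-05, 6.93333e-05, 8, 8.33333e-05 ms; sum = 8.00018 ms.
Processing at 3 router(s): 3 × 2.7 ms = 8.1 ms.
End-to-end = 18.1 ms.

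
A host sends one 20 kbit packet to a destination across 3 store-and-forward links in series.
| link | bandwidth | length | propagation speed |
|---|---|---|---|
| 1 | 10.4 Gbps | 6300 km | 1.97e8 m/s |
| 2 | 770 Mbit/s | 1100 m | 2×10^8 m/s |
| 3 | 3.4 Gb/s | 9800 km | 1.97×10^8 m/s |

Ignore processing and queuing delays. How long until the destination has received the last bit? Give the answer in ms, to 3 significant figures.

81.8 ms

L = 20000 bits.
Transmission delays (L/R per hop): 0.00192308, 0.025974, 0.00588235 ms; sum = 0.0337795 ms.
Propagation delays (d/s per hop): 31.9797, 0.0055, 49.7462 ms; sum = 81.7314 ms.
End-to-end = 81.8 ms.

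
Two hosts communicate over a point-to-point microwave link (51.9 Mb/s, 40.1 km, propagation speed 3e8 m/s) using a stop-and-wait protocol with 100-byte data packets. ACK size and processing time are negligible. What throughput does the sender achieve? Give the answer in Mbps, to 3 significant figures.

t_tx = L/R = 800/51900000 = 1.54143e-05 s.
t_prop = 40100/300000000 = 0.000133667 s; RTT = 0.000267333 s.
Cycle = t_tx + RTT = 0.000282748 s.
Throughput = L / cycle = 800 / 0.000282748 = 2.83 Mbps.

2.83 Mbps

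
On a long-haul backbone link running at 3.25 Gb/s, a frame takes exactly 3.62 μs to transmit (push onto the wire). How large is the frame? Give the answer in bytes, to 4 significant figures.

L = R × t_tx = 3250000000 b/s × 3.62e-06 s = 11765 bits.
In bytes: 11765 / 8 = 1471 bytes.

1471 bytes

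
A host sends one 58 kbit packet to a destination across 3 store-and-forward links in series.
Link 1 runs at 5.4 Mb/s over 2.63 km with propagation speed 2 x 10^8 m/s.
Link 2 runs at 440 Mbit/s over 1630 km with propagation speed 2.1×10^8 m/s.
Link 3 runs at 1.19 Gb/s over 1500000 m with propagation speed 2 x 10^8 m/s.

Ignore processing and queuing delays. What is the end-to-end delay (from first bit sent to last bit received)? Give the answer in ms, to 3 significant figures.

26.2 ms

L = 58000 bits.
Transmission delays (L/R per hop): 10.7407, 0.131818, 0.0487395 ms; sum = 10.9213 ms.
Propagation delays (d/s per hop): 0.01315, 7.7619, 7.5 ms; sum = 15.2751 ms.
End-to-end = 26.2 ms.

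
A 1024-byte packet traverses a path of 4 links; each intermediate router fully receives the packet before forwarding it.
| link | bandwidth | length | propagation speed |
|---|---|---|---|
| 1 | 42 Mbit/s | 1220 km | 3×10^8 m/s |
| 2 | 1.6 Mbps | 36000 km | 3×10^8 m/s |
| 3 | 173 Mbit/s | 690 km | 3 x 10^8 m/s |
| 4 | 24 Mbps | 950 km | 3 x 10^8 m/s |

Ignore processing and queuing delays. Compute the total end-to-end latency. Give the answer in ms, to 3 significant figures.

L = 1024 × 8 = 8192 bits.
Transmission delays (L/R per hop): 0.195048, 5.12, 0.0473526, 0.341333 ms; sum = 5.70373 ms.
Propagation delays (d/s per hop): 4.06667, 120, 2.3, 3.16667 ms; sum = 129.533 ms.
End-to-end = 135 ms.

135 ms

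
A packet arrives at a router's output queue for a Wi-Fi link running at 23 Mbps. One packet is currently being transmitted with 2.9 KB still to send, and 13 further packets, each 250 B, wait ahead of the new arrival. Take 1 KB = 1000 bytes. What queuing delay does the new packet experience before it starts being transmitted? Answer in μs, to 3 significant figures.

Each queued packet: L/R = 2000/23000000 = 86.9565 μs.
13 queued → 1130.43 μs.
Plus remaining 23200 bits of current packet: 1008.7 μs.
Queuing delay = 2140 μs.

2140 μs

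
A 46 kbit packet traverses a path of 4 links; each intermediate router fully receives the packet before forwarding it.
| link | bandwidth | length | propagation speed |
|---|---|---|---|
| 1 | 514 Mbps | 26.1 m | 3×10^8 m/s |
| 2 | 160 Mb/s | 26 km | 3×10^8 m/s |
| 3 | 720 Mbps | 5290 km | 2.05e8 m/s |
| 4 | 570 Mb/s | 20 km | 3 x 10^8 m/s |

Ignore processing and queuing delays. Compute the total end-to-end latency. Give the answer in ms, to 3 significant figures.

26.5 ms

L = 46000 bits.
Transmission delays (L/R per hop): 0.0894942, 0.2875, 0.0638889, 0.0807018 ms; sum = 0.521585 ms.
Propagation delays (d/s per hop): 8.7e-05, 0.0866667, 25.8049, 0.0666667 ms; sum = 25.9583 ms.
End-to-end = 26.5 ms.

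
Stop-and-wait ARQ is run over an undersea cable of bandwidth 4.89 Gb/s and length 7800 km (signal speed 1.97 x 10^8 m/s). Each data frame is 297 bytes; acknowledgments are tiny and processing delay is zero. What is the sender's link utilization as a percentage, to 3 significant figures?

0.000614 %

t_tx = L/R = 2376/4890000000 = 4.8589e-07 s.
t_prop = 7800000/197000000 = 0.0395939 s; RTT = 0.0791878 s.
Cycle = t_tx + RTT = 0.0791883 s.
Utilization = t_tx / cycle = 4.8589e-07/0.0791883 = 0.000614 %.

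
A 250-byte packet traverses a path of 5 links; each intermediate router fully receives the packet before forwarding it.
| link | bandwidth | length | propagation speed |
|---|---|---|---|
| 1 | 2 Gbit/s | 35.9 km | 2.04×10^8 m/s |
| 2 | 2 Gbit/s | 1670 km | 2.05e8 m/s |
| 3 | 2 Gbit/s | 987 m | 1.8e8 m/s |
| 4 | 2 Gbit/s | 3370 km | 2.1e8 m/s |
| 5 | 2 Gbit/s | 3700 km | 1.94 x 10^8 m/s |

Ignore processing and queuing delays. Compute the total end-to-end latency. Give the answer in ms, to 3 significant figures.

43.5 ms

L = 250 × 8 = 2000 bits.
Transmission delay per hop = L/R = 2000/2000000000 = 0.001 ms; 5 hops → 0.005 ms.
Propagation delays (d/s per hop): 0.17598, 8.14634, 0.00548333, 16.0476, 19.0722 ms; sum = 43.4476 ms.
End-to-end = 43.5 ms.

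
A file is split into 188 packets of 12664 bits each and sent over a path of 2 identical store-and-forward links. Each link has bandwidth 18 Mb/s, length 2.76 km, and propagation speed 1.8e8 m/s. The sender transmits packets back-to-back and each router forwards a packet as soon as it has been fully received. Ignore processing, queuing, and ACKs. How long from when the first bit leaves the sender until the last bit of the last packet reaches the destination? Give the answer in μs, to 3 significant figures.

133000 μs

Per-hop transmission t_tx = L/R = 12664/18000000 = 703.556 μs.
Per-hop propagation t_prop = 2760/180000000 = 15.3333 μs.
Pipeline fill: first packet needs 2·t_tx to clear all hops; remaining 187 packets each add one t_tx.
Total = (2+188-1)·t_tx + 2·t_prop = 189·703.556 + 2·15.3333 = 133000 μs.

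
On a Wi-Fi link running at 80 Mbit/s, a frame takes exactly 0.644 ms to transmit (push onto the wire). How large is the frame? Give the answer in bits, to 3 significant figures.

L = R × t_tx = 80000000 b/s × 0.000644 s = 51520 bits.

51500 bits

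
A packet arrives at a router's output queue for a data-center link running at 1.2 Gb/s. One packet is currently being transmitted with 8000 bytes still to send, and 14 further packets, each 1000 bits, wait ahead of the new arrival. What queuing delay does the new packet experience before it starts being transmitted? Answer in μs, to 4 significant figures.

65.00 μs

Each queued packet: L/R = 1000/1200000000 = 0.833333 μs.
14 queued → 11.6667 μs.
Plus remaining 64000 bits of current packet: 53.3333 μs.
Queuing delay = 65.00 μs.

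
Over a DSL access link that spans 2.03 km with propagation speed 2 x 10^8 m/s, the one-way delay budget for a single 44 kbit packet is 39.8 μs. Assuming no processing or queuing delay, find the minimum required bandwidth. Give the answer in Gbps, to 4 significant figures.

Propagation delay = 2030 / 200000000 = 10.15 μs.
Transmission budget = 39.8 − 10.15 = 29.65 μs.
R ≥ L / t_tx = 44000 bits / 2.965e-05 s = 1.484 Gbps.

1.484 Gbps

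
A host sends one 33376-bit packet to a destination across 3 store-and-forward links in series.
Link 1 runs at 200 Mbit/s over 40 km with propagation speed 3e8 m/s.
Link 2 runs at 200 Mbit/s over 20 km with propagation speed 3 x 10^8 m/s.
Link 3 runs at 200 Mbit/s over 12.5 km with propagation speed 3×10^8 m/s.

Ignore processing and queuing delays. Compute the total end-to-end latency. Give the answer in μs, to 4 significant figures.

Transmission delay per hop = L/R = 33376/200000000 = 166.88 μs; 3 hops → 500.64 μs.
Propagation delays (d/s per hop): 133.333, 66.6667, 41.6667 μs; sum = 241.667 μs.
End-to-end = 742.3 μs.

742.3 μs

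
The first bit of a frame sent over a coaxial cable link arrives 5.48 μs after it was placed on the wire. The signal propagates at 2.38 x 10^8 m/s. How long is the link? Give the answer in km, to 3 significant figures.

d = s × t_prop = 238000000 × 5.48e-06 = 1.30 km.

1.30 km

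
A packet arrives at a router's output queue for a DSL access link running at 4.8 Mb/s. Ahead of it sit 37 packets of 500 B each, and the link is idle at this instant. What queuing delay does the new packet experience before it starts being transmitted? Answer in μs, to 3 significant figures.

30800 μs

Each queued packet: L/R = 4000/4800000 = 833.333 μs.
37 queued → 30833.3 μs.
Queuing delay = 30800 μs.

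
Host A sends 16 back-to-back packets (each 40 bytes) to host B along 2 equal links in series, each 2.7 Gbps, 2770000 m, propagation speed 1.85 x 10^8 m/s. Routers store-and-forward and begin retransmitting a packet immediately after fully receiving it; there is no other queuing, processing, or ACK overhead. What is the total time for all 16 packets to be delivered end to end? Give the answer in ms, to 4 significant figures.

29.95 ms

Per-hop transmission t_tx = L/R = 320/2700000000 = 0.000118519 ms.
Per-hop propagation t_prop = 2770000/185000000 = 14.973 ms.
Pipeline fill: first packet needs 2·t_tx to clear all hops; remaining 15 packets each add one t_tx.
Total = (2+16-1)·t_tx + 2·t_prop = 17·0.000118519 + 2·14.973 = 29.95 ms.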